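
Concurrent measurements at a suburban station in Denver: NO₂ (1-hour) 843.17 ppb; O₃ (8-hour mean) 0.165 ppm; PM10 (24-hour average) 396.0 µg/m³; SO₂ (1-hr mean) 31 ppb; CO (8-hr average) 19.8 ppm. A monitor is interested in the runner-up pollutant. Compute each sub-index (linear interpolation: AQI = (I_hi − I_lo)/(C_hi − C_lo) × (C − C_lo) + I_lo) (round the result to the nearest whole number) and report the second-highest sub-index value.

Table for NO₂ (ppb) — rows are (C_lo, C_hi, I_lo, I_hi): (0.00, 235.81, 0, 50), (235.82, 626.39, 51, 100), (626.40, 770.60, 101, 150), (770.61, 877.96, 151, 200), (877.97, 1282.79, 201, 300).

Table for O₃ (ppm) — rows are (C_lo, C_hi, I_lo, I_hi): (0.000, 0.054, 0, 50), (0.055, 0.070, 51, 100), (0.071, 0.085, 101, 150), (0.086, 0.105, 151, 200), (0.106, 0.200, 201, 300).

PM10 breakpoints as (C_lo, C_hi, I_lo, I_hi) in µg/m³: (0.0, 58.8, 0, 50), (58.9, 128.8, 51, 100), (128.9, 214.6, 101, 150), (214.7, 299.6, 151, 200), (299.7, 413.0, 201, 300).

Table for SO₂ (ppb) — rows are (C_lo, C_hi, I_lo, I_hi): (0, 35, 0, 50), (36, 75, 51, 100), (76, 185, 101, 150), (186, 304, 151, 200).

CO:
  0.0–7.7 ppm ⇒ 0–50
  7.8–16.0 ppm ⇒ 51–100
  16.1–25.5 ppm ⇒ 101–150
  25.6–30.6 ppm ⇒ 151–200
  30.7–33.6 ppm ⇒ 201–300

263

NO₂: 843.17 ∈ [770.61, 877.96] ↔ index [151, 200].
151 + (843.17−770.61)·(200−151)/(877.96−770.61) = 151 + 72.56·49/107.35 ≈ 184.12, so AQI = 184.
O₃: 0.165 ∈ [0.106, 0.200] ↔ index [201, 300].
201 + (0.165−0.106)·(300−201)/(0.200−0.106) = 201 + 0.059·99/0.094 ≈ 263.14, so AQI = 263.
PM10: 396.0 lies in 299.7–413.0, so I_lo=201, I_hi=300, C_lo=299.7, C_hi=413.0.
(300−201)/(413.0−299.7) × (396.0−299.7) + 201 = 99/113.3 × 96.3 + 201 ≈ 285.15 → 285.
SO₂: 31 ∈ [0, 35] ↔ index [0, 50].
0 + (31−0)·(50−0)/(35−0) = 0 + 31·50/35 ≈ 44.29, so AQI = 44.
CO: 19.8 ∈ [16.1, 25.5] ↔ index [101, 150].
101 + (19.8−16.1)·(150−101)/(25.5−16.1) = 101 + 3.7·49/9.4 ≈ 120.29, so AQI = 120.
Sub-indices: NO₂→184, O₃→263, PM10→285, SO₂→44, CO→120. Ranked high→low: 285, 263, 184, 120, 44. Second-highest sub-index = 263.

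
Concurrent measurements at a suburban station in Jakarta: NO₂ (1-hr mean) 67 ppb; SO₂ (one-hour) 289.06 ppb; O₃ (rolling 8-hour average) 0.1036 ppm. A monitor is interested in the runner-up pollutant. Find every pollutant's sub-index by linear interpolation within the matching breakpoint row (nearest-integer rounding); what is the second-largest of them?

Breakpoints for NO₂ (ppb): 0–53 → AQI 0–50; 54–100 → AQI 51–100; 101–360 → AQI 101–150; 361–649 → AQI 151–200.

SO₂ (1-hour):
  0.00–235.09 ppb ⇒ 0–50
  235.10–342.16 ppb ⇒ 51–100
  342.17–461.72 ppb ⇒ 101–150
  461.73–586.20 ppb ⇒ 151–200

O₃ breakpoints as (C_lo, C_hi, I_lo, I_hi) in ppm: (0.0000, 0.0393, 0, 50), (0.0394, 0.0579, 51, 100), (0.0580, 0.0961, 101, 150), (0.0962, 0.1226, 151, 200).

NO₂: 67 ∈ [54, 100] ↔ index [51, 100].
51 + (67−54)·(100−51)/(100−54) = 51 + 13·49/46 ≈ 64.85, so AQI = 65.
SO₂: row 235.10–342.16 (AQI 51–100). (100−51)·(289.06−235.10)/(342.16−235.10) + 51 = 49·53.96/107.06 + 51 ≈ 75.70 → 76.
O₃: 0.1036 ∈ [0.0962, 0.1226] ↔ index [151, 200].
151 + (0.1036−0.0962)·(200−151)/(0.1226−0.0962) = 151 + 0.0074·49/0.0264 ≈ 164.73, so AQI = 165.
Sub-indices: NO₂→65, SO₂→76, O₃→165. Ranked high→low: 165, 76, 65. Second-highest sub-index = 76.

76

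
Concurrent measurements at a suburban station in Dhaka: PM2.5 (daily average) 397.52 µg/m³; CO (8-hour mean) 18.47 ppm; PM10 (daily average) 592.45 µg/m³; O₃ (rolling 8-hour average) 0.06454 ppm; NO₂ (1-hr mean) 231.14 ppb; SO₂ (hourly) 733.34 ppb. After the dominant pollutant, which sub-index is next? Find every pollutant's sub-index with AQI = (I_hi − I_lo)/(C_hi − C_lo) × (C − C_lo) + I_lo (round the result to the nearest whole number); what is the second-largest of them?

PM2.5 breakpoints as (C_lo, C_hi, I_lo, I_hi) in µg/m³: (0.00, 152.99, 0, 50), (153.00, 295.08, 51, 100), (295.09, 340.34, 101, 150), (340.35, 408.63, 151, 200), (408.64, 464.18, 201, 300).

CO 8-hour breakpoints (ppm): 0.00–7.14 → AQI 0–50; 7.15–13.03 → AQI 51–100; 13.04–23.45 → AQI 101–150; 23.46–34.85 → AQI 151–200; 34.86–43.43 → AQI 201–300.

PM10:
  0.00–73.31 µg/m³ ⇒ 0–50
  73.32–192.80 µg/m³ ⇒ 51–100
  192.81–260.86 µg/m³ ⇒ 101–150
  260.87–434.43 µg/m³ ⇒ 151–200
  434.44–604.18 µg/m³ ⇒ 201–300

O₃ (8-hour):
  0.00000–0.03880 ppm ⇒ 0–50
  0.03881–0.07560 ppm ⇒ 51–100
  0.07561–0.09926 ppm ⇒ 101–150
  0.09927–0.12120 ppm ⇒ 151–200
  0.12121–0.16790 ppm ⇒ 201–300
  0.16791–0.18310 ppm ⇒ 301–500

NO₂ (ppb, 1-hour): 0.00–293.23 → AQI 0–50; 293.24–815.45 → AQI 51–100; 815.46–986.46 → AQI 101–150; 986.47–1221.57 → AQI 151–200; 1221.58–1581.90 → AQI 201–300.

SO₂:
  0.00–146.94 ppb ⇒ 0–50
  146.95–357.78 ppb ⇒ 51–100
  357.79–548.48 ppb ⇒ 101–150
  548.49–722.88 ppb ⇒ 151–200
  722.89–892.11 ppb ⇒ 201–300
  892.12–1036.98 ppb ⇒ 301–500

207

PM2.5: 397.52 lies in 340.35–408.63, so I_lo=151, I_hi=200, C_lo=340.35, C_hi=408.63.
(200−151)/(408.63−340.35) × (397.52−340.35) + 151 = 49/68.28 × 57.17 + 151 ≈ 192.03 → 192.
CO: 18.47 lies in 13.04–23.45, so I_lo=101, I_hi=150, C_lo=13.04, C_hi=23.45.
(150−101)/(23.45−13.04) × (18.47−13.04) + 101 = 49/10.41 × 5.43 + 101 ≈ 126.56 → 127.
PM10: row 434.44–604.18 (AQI 201–300). (300−201)·(592.45−434.44)/(604.18−434.44) + 201 = 99·158.01/169.74 + 201 ≈ 293.16 → 293.
O₃: 0.06454 lies in 0.03881–0.07560, so I_lo=51, I_hi=100, C_lo=0.03881, C_hi=0.07560.
(100−51)/(0.07560−0.03881) × (0.06454−0.03881) + 51 = 49/0.03679 × 0.02573 + 51 ≈ 85.27 → 85.
NO₂: 231.14 ∈ [0.00, 293.23] ↔ index [0, 50].
0 + (231.14−0.00)·(50−0)/(293.23−0.00) = 0 + 231.14·50/293.23 ≈ 39.41, so AQI = 39.
SO₂: 733.34 lies in 722.89–892.11, so I_lo=201, I_hi=300, C_lo=722.89, C_hi=892.11.
(300−201)/(892.11−722.89) × (733.34−722.89) + 201 = 99/169.22 × 10.45 + 201 ≈ 207.11 → 207.
Sub-indices: PM2.5→192, CO→127, PM10→293, O₃→85, NO₂→39, SO₂→207. Ranked high→low: 293, 207, 192, 127, 85, 39. Second-highest sub-index = 207.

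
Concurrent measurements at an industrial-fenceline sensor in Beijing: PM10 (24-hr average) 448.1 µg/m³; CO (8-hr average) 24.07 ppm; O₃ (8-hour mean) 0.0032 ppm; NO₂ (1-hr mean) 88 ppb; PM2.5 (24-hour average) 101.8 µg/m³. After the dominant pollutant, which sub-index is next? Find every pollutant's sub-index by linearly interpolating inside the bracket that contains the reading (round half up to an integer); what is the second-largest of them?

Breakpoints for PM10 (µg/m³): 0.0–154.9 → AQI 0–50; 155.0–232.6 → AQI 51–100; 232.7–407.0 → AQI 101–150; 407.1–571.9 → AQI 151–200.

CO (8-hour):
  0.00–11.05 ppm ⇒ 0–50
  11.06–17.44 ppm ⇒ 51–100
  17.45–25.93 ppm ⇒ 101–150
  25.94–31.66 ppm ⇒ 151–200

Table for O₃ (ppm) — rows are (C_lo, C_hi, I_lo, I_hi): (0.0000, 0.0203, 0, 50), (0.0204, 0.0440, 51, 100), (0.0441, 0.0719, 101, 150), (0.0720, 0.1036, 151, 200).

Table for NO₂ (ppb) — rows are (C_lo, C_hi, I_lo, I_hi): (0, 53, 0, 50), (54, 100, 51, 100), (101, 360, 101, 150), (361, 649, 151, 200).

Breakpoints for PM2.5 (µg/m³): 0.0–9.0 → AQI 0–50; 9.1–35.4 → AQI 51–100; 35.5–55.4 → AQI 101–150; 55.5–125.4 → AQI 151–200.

PM10: 448.1 lies in 407.1–571.9, so I_lo=151, I_hi=200, C_lo=407.1, C_hi=571.9.
(200−151)/(571.9−407.1) × (448.1−407.1) + 151 = 49/164.8 × 41.0 + 151 ≈ 163.19 → 163.
CO 24.07: bracket 17.45–25.93 → index 101–150; slope 49/8.48, offset 6.62.
AQI = 101 + 49/8.48·6.62 ≈ 139.25 ⇒ 139.
O₃: row 0.0000–0.0203 (AQI 0–50). (50−0)·(0.0032−0.0000)/(0.0203−0.0000) + 0 = 50·0.0032/0.0203 + 0 ≈ 7.88 → 8.
NO₂: row 54–100 (AQI 51–100). (100−51)·(88−54)/(100−54) + 51 = 49·34/46 + 51 ≈ 87.22 → 87.
PM2.5 101.8: bracket 55.5–125.4 → index 151–200; slope 49/69.9, offset 46.3.
AQI = 151 + 49/69.9·46.3 ≈ 183.46 ⇒ 183.
Sub-indices: PM10→163, CO→139, O₃→8, NO₂→87, PM2.5→183. Ranked high→low: 183, 163, 139, 87, 8. Second-highest sub-index = 163.

163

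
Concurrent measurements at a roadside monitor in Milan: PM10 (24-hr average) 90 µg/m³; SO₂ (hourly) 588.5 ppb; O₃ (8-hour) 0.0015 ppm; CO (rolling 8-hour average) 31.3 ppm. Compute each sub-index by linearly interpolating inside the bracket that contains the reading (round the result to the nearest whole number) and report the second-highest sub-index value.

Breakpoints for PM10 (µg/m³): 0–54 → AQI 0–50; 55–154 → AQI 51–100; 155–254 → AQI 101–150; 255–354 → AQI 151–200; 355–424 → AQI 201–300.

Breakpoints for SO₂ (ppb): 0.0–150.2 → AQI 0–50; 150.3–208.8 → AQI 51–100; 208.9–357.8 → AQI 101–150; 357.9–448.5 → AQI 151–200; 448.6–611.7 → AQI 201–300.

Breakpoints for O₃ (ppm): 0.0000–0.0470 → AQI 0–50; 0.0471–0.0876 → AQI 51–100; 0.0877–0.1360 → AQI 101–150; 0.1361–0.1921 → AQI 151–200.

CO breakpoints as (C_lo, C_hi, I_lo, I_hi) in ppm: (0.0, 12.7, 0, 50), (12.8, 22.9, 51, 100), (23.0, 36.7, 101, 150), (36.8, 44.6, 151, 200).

PM10: 90 lies in 55–154, so I_lo=51, I_hi=100, C_lo=55, C_hi=154.
(100−51)/(154−55) × (90−55) + 51 = 49/99 × 35 + 51 ≈ 68.32 → 68.
SO₂: row 448.6–611.7 (AQI 201–300). (300−201)·(588.5−448.6)/(611.7−448.6) + 201 = 99·139.9/163.1 + 201 ≈ 285.92 → 286.
O₃: 0.0015 ∈ [0.0000, 0.0470] ↔ index [0, 50].
0 + (0.0015−0.0000)·(50−0)/(0.0470−0.0000) = 0 + 0.0015·50/0.0470 ≈ 1.60, so AQI = 2.
CO: 31.3 lies in 23.0–36.7, so I_lo=101, I_hi=150, C_lo=23.0, C_hi=36.7.
(150−101)/(36.7−23.0) × (31.3−23.0) + 101 = 49/13.7 × 8.3 + 101 ≈ 130.69 → 131.
Sub-indices: PM10→68, SO₂→286, O₃→2, CO→131. Ranked high→low: 286, 131, 68, 2. Second-highest sub-index = 131.

131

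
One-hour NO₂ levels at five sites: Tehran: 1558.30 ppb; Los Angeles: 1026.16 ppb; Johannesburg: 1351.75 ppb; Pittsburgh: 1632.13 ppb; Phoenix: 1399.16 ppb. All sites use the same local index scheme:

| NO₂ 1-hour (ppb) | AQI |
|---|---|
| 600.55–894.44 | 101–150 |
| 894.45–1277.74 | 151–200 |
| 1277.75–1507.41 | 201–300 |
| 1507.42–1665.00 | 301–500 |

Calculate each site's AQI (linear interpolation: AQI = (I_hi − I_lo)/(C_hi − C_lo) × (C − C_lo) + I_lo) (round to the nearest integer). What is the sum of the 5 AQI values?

Tehran: 1558.30 ∈ [1507.42, 1665.00] ↔ index [301, 500].
301 + (1558.30−1507.42)·(500−301)/(1665.00−1507.42) = 301 + 50.88·199/157.58 ≈ 365.25, so AQI = 365.
Los Angeles: 1026.16 ∈ [894.45, 1277.74] ↔ index [151, 200].
151 + (1026.16−894.45)·(200−151)/(1277.74−894.45) = 151 + 131.71·49/383.29 ≈ 167.84, so AQI = 168.
Johannesburg 1351.75: bracket 1277.75–1507.41 → index 201–300; slope 99/229.66, offset 74.00.
AQI = 201 + 99/229.66·74.00 ≈ 232.90 ⇒ 233.
Pittsburgh: row 1507.42–1665.00 (AQI 301–500). (500−301)·(1632.13−1507.42)/(1665.00−1507.42) + 301 = 199·124.71/157.58 + 301 ≈ 458.49 → 458.
Phoenix: row 1277.75–1507.41 (AQI 201–300). (300−201)·(1399.16−1277.75)/(1507.41−1277.75) + 201 = 99·121.41/229.66 + 201 ≈ 253.34 → 253.
AQIs: Tehran=365, Los Angeles=168, Johannesburg=233, Pittsburgh=458, Phoenix=253. Sum = 365 + 168 + 233 + 458 + 253 = 1477.

1477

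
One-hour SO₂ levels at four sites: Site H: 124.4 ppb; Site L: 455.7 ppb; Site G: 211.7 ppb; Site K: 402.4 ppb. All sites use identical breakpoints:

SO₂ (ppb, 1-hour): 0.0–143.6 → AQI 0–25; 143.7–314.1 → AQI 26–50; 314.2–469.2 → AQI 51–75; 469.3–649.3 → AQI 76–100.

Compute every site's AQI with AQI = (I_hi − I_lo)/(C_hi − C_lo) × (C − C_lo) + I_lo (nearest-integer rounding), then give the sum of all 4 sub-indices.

196

Site H: 124.4 ∈ [0.0, 143.6] ↔ index [0, 25].
0 + (124.4−0.0)·(25−0)/(143.6−0.0) = 0 + 124.4·25/143.6 ≈ 21.66, so AQI = 22.
Site L: 455.7 lies in 314.2–469.2, so I_lo=51, I_hi=75, C_lo=314.2, C_hi=469.2.
(75−51)/(469.2−314.2) × (455.7−314.2) + 51 = 24/155.0 × 141.5 + 51 ≈ 72.91 → 73.
Site G 211.7: bracket 143.7–314.1 → index 26–50; slope 24/170.4, offset 68.0.
AQI = 26 + 24/170.4·68.0 ≈ 35.58 ⇒ 36.
Site K: row 314.2–469.2 (AQI 51–75). (75−51)·(402.4−314.2)/(469.2−314.2) + 51 = 24·88.2/155.0 + 51 ≈ 64.66 → 65.
AQIs: Site H=22, Site L=73, Site G=36, Site K=65. Sum = 22 + 73 + 36 + 65 = 196.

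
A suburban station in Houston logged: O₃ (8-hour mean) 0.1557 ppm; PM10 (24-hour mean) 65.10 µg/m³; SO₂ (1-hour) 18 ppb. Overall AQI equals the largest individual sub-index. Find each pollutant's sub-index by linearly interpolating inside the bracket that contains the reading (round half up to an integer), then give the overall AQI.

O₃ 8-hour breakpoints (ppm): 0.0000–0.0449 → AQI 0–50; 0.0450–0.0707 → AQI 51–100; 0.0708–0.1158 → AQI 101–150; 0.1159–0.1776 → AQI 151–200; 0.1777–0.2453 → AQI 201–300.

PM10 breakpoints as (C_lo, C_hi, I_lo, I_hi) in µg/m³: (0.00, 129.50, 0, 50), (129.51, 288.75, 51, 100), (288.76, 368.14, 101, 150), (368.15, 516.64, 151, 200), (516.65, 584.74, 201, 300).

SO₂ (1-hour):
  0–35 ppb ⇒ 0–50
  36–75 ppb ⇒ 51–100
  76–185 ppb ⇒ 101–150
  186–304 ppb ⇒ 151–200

183

O₃: 0.1557 ∈ [0.1159, 0.1776] ↔ index [151, 200].
151 + (0.1557−0.1159)·(200−151)/(0.1776−0.1159) = 151 + 0.0398·49/0.0617 ≈ 182.61, so AQI = 183.
PM10: 65.10 lies in 0.00–129.50, so I_lo=0, I_hi=50, C_lo=0.00, C_hi=129.50.
(50−0)/(129.50−0.00) × (65.10−0.00) + 0 = 50/129.50 × 65.10 + 0 ≈ 25.14 → 25.
SO₂: row 0–35 (AQI 0–50). (50−0)·(18−0)/(35−0) + 0 = 50·18/35 + 0 ≈ 25.71 → 26.
Sub-indices: O₃→183, PM10→25, SO₂→26. Overall AQI = max = 183; dominant pollutant is O₃.
AQI 183: Unhealthy.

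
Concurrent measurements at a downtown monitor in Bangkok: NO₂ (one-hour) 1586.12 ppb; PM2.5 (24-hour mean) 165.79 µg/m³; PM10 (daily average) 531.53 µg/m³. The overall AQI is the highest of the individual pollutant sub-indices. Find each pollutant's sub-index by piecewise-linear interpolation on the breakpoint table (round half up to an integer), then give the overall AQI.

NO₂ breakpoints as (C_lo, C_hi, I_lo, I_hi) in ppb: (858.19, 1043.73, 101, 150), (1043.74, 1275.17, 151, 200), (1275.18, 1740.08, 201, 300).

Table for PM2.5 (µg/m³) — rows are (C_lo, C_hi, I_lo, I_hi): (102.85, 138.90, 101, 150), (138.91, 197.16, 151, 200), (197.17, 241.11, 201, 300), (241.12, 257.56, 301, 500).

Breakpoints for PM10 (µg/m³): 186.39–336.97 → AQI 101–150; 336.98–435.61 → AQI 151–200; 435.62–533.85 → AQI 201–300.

298

NO₂: 1586.12 lies in 1275.18–1740.08, so I_lo=201, I_hi=300, C_lo=1275.18, C_hi=1740.08.
(300−201)/(1740.08−1275.18) × (1586.12−1275.18) + 201 = 99/464.90 × 310.94 + 201 ≈ 267.21 → 267.
PM2.5: 165.79 ∈ [138.91, 197.16] ↔ index [151, 200].
151 + (165.79−138.91)·(200−151)/(197.16−138.91) = 151 + 26.88·49/58.25 ≈ 173.61, so AQI = 174.
PM10: row 435.62–533.85 (AQI 201–300). (300−201)·(531.53−435.62)/(533.85−435.62) + 201 = 99·95.91/98.23 + 201 ≈ 297.66 → 298.
Sub-indices: NO₂→267, PM2.5→174, PM10→298. Overall AQI = max = 298; dominant pollutant is PM10.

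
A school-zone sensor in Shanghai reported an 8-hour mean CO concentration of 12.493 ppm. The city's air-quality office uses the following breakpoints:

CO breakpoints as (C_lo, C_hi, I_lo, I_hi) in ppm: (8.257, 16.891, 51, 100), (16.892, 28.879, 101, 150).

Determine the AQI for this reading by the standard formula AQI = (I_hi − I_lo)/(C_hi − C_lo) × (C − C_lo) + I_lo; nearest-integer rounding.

CO: 12.493 ∈ [8.257, 16.891] ↔ index [51, 100].
51 + (12.493−8.257)·(100−51)/(16.891−8.257) = 51 + 4.236·49/8.634 ≈ 75.04, so AQI = 75.

75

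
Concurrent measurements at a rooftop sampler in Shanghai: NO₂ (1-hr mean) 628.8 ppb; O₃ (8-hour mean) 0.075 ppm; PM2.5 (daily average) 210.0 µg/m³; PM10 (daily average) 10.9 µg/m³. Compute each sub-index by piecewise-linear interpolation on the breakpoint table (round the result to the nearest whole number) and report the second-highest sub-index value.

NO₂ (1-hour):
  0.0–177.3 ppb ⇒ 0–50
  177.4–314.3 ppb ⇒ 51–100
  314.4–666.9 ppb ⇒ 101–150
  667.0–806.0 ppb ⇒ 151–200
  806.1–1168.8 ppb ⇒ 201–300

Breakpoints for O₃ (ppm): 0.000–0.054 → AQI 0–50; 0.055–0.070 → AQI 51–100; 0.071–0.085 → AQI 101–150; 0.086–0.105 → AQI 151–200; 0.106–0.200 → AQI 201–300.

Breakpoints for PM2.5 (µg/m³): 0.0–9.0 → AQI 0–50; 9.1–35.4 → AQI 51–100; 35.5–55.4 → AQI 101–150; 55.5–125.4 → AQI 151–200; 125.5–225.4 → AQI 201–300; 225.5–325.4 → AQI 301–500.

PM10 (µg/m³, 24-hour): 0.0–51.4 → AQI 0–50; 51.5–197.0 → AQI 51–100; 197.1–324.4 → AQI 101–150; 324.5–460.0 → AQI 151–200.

145

NO₂: 628.8 lies in 314.4–666.9, so I_lo=101, I_hi=150, C_lo=314.4, C_hi=666.9.
(150−101)/(666.9−314.4) × (628.8−314.4) + 101 = 49/352.5 × 314.4 + 101 ≈ 144.70 → 145.
O₃ 0.075: bracket 0.071–0.085 → index 101–150; slope 49/0.014, offset 0.004.
AQI = 101 + 49/0.014·0.004 ≈ 115.00 ⇒ 115.
PM2.5: 210.0 ∈ [125.5, 225.4] ↔ index [201, 300].
201 + (210.0−125.5)·(300−201)/(225.4−125.5) = 201 + 84.5·99/99.9 ≈ 284.74, so AQI = 285.
PM10: row 0.0–51.4 (AQI 0–50). (50−0)·(10.9−0.0)/(51.4−0.0) + 0 = 50·10.9/51.4 + 0 ≈ 10.60 → 11.
Sub-indices: NO₂→145, O₃→115, PM2.5→285, PM10→11. Ranked high→low: 285, 145, 115, 11. Second-highest sub-index = 145.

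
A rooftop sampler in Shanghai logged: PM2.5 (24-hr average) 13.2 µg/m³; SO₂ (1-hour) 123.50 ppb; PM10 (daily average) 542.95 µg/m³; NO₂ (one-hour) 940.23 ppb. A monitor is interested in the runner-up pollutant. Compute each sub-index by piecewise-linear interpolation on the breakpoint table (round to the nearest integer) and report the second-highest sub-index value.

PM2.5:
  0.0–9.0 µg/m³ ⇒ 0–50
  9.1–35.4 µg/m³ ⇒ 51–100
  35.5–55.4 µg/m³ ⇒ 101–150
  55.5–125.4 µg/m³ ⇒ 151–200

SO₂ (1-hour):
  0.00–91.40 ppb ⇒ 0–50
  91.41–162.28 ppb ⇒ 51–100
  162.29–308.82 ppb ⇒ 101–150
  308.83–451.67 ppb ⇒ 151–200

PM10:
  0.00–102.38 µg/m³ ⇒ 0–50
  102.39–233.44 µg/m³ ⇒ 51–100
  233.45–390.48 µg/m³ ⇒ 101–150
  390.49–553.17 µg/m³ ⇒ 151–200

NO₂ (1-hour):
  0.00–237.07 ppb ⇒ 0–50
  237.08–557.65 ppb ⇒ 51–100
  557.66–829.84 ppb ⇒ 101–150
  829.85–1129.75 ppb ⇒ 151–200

PM2.5 13.2: bracket 9.1–35.4 → index 51–100; slope 49/26.3, offset 4.1.
AQI = 51 + 49/26.3·4.1 ≈ 58.64 ⇒ 59.
SO₂: row 91.41–162.28 (AQI 51–100). (100−51)·(123.50−91.41)/(162.28−91.41) + 51 = 49·32.09/70.87 + 51 ≈ 73.19 → 73.
PM10 542.95: bracket 390.49–553.17 → index 151–200; slope 49/162.68, offset 152.46.
AQI = 151 + 49/162.68·152.46 ≈ 196.92 ⇒ 197.
NO₂ 940.23: bracket 829.85–1129.75 → index 151–200; slope 49/299.90, offset 110.38.
AQI = 151 + 49/299.90·110.38 ≈ 169.03 ⇒ 169.
Sub-indices: PM2.5→59, SO₂→73, PM10→197, NO₂→169. Ranked high→low: 197, 169, 73, 59. Second-highest sub-index = 169.

169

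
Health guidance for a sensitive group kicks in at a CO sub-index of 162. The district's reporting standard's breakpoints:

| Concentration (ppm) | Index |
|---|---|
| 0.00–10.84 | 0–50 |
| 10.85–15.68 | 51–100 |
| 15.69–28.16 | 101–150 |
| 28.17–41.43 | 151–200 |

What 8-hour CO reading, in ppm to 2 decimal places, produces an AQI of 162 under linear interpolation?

AQI 162 lies in the 151–200 band, which corresponds to 28.17–41.43 ppm.
C = 28.17 + (162−151)×(41.43−28.17)/(200−151) = 28.17 + 11×13.26/49 ≈ 31.1467 ppm → 31.15 ppm to 2 dp.

31.15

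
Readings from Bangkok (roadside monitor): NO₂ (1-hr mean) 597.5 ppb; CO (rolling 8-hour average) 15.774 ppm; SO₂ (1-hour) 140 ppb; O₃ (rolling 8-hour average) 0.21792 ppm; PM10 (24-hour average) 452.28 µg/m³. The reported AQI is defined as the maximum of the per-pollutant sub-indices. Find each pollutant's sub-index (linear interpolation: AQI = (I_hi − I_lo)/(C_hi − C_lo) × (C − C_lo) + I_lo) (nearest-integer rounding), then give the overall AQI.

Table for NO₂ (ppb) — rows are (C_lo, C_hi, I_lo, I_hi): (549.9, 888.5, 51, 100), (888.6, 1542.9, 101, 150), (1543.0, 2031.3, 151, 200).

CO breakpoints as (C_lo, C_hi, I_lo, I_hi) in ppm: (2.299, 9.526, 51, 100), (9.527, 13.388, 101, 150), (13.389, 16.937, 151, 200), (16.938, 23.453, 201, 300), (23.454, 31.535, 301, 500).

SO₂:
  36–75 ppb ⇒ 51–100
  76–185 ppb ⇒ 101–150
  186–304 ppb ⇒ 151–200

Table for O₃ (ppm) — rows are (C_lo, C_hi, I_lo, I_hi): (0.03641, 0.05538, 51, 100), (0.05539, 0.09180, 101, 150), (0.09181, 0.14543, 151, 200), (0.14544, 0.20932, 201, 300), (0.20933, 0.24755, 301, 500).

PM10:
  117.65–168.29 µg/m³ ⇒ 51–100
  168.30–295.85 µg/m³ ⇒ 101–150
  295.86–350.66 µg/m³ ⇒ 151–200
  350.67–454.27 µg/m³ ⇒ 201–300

346

NO₂: 597.5 lies in 549.9–888.5, so I_lo=51, I_hi=100, C_lo=549.9, C_hi=888.5.
(100−51)/(888.5−549.9) × (597.5−549.9) + 51 = 49/338.6 × 47.6 + 51 ≈ 57.89 → 58.
CO: 15.774 ∈ [13.389, 16.937] ↔ index [151, 200].
151 + (15.774−13.389)·(200−151)/(16.937−13.389) = 151 + 2.385·49/3.548 ≈ 183.94, so AQI = 184.
SO₂: 140 ∈ [76, 185] ↔ index [101, 150].
101 + (140−76)·(150−101)/(185−76) = 101 + 64·49/109 ≈ 129.77, so AQI = 130.
O₃: 0.21792 lies in 0.20933–0.24755, so I_lo=301, I_hi=500, C_lo=0.20933, C_hi=0.24755.
(500−301)/(0.24755−0.20933) × (0.21792−0.20933) + 301 = 199/0.03822 × 0.00859 + 301 ≈ 345.73 → 346.
PM10: 452.28 ∈ [350.67, 454.27] ↔ index [201, 300].
201 + (452.28−350.67)·(300−201)/(454.27−350.67) = 201 + 101.61·99/103.60 ≈ 298.10, so AQI = 298.
Sub-indices: NO₂→58, CO→184, SO₂→130, O₃→346, PM10→298. Overall AQI = max = 346; dominant pollutant is O₃.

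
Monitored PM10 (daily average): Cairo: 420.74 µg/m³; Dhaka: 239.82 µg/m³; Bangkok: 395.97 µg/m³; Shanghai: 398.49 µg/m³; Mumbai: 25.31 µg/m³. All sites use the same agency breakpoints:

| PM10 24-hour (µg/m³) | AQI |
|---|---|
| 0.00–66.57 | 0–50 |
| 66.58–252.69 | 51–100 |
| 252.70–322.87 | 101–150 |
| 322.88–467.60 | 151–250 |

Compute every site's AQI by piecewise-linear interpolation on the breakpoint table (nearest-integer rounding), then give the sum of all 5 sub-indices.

738

Cairo: 420.74 lies in 322.88–467.60, so I_lo=151, I_hi=250, C_lo=322.88, C_hi=467.60.
(250−151)/(467.60−322.88) × (420.74−322.88) + 151 = 99/144.72 × 97.86 + 151 ≈ 217.94 → 218.
Dhaka: row 66.58–252.69 (AQI 51–100). (100−51)·(239.82−66.58)/(252.69−66.58) + 51 = 49·173.24/186.11 + 51 ≈ 96.61 → 97.
Bangkok: row 322.88–467.60 (AQI 151–250). (250−151)·(395.97−322.88)/(467.60−322.88) + 151 = 99·73.09/144.72 + 151 ≈ 201.00 → 201.
Shanghai: 398.49 ∈ [322.88, 467.60] ↔ index [151, 250].
151 + (398.49−322.88)·(250−151)/(467.60−322.88) = 151 + 75.61·99/144.72 ≈ 202.72, so AQI = 203.
Mumbai: row 0.00–66.57 (AQI 0–50). (50−0)·(25.31−0.00)/(66.57−0.00) + 0 = 50·25.31/66.57 + 0 ≈ 19.01 → 19.
AQIs: Cairo=218, Dhaka=97, Bangkok=201, Shanghai=203, Mumbai=19. Sum = 218 + 97 + 201 + 203 + 19 = 738.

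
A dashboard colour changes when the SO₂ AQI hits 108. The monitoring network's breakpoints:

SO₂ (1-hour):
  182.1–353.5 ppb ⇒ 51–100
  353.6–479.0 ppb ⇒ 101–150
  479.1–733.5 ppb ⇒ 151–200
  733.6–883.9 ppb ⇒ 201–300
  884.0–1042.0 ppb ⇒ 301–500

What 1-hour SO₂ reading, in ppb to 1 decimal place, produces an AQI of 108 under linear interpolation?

371.5

AQI 108 lies in the 101–150 band, which corresponds to 353.6–479.0 ppb.
C = 353.6 + (108−101)×(479.0−353.6)/(150−101) = 353.6 + 7×125.4/49 ≈ 371.514 ppb → 371.5 ppb to 1 dp.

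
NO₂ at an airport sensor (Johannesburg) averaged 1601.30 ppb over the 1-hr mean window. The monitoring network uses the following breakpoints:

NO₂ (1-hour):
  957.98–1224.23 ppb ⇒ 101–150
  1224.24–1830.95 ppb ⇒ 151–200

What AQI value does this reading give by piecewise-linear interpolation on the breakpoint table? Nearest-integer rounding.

181

NO₂ 1601.30: bracket 1224.24–1830.95 → index 151–200; slope 49/606.71, offset 377.06.
AQI = 151 + 49/606.71·377.06 ≈ 181.45 ⇒ 181.
AQI 181 falls in the Unhealthy category.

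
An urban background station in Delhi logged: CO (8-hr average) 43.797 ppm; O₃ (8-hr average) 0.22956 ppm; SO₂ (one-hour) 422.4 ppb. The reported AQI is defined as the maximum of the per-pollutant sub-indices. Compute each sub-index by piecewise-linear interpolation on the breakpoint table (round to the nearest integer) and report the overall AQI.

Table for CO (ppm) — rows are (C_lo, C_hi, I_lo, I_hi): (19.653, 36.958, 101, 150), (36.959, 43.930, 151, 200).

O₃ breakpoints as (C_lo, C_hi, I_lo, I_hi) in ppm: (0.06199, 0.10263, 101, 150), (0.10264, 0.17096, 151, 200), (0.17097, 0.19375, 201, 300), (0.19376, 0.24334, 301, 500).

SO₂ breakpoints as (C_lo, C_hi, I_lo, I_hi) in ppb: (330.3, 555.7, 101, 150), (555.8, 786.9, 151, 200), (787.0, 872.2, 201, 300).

445

CO: 43.797 lies in 36.959–43.930, so I_lo=151, I_hi=200, C_lo=36.959, C_hi=43.930.
(200−151)/(43.930−36.959) × (43.797−36.959) + 151 = 49/6.971 × 6.838 + 151 ≈ 199.07 → 199.
O₃: row 0.19376–0.24334 (AQI 301–500). (500−301)·(0.22956−0.19376)/(0.24334−0.19376) + 301 = 199·0.03580/0.04958 + 301 ≈ 444.69 → 445.
SO₂: 422.4 lies in 330.3–555.7, so I_lo=101, I_hi=150, C_lo=330.3, C_hi=555.7.
(150−101)/(555.7−330.3) × (422.4−330.3) + 101 = 49/225.4 × 92.1 + 101 ≈ 121.02 → 121.
Sub-indices: CO→199, O₃→445, SO₂→121. Overall AQI = max = 445; dominant pollutant is O₃.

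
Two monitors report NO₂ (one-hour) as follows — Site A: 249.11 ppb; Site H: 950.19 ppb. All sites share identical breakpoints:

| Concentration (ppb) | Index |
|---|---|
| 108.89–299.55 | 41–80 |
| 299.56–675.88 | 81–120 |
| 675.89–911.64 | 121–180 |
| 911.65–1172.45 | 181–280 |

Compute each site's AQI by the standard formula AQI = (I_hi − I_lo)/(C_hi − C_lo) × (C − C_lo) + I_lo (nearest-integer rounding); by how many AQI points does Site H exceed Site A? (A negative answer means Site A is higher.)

126

Site A 249.11: bracket 108.89–299.55 → index 41–80; slope 39/190.66, offset 140.22.
AQI = 41 + 39/190.66·140.22 ≈ 69.68 ⇒ 70.
Site H: 950.19 ∈ [911.65, 1172.45] ↔ index [181, 280].
181 + (950.19−911.65)·(280−181)/(1172.45−911.65) = 181 + 38.54·99/260.80 ≈ 195.63, so AQI = 196.
AQIs: Site A=70, Site H=196. Site H (196) − Site A (70) = 126.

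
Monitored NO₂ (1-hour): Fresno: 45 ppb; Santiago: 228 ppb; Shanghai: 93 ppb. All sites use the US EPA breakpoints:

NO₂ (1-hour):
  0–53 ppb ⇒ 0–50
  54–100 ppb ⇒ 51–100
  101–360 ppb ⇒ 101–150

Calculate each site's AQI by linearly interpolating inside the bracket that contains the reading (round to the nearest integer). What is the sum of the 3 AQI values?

Fresno 45: bracket 0–53 → index 0–50; slope 50/53, offset 45.
AQI = 0 + 50/53·45 ≈ 42.45 ⇒ 42.
Santiago 228: bracket 101–360 → index 101–150; slope 49/259, offset 127.
AQI = 101 + 49/259·127 ≈ 125.03 ⇒ 125.
Shanghai: 93 lies in 54–100, so I_lo=51, I_hi=100, C_lo=54, C_hi=100.
(100−51)/(100−54) × (93−54) + 51 = 49/46 × 39 + 51 ≈ 92.54 → 93.
AQIs: Fresno=42, Santiago=125, Shanghai=93. Sum = 42 + 125 + 93 = 260.

260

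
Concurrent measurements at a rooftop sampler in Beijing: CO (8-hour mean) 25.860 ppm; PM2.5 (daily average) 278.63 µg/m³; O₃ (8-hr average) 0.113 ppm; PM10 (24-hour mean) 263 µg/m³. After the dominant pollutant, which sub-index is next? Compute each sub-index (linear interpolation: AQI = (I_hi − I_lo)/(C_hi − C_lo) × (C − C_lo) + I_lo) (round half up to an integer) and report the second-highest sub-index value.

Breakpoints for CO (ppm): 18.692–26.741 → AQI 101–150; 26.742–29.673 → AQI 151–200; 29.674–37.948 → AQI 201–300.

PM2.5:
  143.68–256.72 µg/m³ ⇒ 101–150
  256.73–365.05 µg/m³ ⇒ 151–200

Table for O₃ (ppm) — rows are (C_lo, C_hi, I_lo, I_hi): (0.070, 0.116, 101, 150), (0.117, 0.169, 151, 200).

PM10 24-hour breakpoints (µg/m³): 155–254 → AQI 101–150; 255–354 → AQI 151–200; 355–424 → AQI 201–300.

155

CO: 25.860 lies in 18.692–26.741, so I_lo=101, I_hi=150, C_lo=18.692, C_hi=26.741.
(150−101)/(26.741−18.692) × (25.860−18.692) + 101 = 49/8.049 × 7.168 + 101 ≈ 144.64 → 145.
PM2.5 278.63: bracket 256.73–365.05 → index 151–200; slope 49/108.32, offset 21.90.
AQI = 151 + 49/108.32·21.90 ≈ 160.91 ⇒ 161.
O₃ 0.113: bracket 0.070–0.116 → index 101–150; slope 49/0.046, offset 0.043.
AQI = 101 + 49/0.046·0.043 ≈ 146.80 ⇒ 147.
PM10: 263 lies in 255–354, so I_lo=151, I_hi=200, C_lo=255, C_hi=354.
(200−151)/(354−255) × (263−255) + 151 = 49/99 × 8 + 151 ≈ 154.96 → 155.
Sub-indices: CO→145, PM2.5→161, O₃→147, PM10→155. Ranked high→low: 161, 155, 147, 145. Second-highest sub-index = 155.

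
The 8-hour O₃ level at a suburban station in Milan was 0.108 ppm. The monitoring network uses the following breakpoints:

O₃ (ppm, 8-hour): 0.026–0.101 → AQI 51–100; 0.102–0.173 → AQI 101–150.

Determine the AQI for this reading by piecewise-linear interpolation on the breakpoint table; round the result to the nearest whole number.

O₃: 0.108 lies in 0.102–0.173, so I_lo=101, I_hi=150, C_lo=0.102, C_hi=0.173.
(150−101)/(0.173−0.102) × (0.108−0.102) + 101 = 49/0.071 × 0.006 + 101 ≈ 105.14 → 105.
AQI 105 falls in the Unhealthy for Sensitive Groups category.

105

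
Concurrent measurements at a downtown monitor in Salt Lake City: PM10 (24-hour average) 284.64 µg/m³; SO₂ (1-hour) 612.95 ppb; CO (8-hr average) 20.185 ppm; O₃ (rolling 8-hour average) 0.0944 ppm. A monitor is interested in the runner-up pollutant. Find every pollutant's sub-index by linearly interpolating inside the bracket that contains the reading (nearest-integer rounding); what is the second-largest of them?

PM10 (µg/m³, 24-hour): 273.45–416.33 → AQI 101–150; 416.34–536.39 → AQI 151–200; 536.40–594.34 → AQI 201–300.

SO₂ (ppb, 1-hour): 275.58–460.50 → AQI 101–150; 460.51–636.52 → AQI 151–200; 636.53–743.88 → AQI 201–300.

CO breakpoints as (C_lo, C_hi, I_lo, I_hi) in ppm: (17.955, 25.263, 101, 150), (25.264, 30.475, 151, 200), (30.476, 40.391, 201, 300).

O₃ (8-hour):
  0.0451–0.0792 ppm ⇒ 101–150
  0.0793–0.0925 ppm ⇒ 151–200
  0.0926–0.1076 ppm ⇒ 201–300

PM10 284.64: bracket 273.45–416.33 → index 101–150; slope 49/142.88, offset 11.19.
AQI = 101 + 49/142.88·11.19 ≈ 104.84 ⇒ 105.
SO₂: row 460.51–636.52 (AQI 151–200). (200−151)·(612.95−460.51)/(636.52−460.51) + 151 = 49·152.44/176.01 + 151 ≈ 193.44 → 193.
CO: 20.185 ∈ [17.955, 25.263] ↔ index [101, 150].
101 + (20.185−17.955)·(150−101)/(25.263−17.955) = 101 + 2.230·49/7.308 ≈ 115.95, so AQI = 116.
O₃: row 0.0926–0.1076 (AQI 201–300). (300−201)·(0.0944−0.0926)/(0.1076−0.0926) + 201 = 99·0.0018/0.0150 + 201 ≈ 212.88 → 213.
Sub-indices: PM10→105, SO₂→193, CO→116, O₃→213. Ranked high→low: 213, 193, 116, 105. Second-highest sub-index = 193.

193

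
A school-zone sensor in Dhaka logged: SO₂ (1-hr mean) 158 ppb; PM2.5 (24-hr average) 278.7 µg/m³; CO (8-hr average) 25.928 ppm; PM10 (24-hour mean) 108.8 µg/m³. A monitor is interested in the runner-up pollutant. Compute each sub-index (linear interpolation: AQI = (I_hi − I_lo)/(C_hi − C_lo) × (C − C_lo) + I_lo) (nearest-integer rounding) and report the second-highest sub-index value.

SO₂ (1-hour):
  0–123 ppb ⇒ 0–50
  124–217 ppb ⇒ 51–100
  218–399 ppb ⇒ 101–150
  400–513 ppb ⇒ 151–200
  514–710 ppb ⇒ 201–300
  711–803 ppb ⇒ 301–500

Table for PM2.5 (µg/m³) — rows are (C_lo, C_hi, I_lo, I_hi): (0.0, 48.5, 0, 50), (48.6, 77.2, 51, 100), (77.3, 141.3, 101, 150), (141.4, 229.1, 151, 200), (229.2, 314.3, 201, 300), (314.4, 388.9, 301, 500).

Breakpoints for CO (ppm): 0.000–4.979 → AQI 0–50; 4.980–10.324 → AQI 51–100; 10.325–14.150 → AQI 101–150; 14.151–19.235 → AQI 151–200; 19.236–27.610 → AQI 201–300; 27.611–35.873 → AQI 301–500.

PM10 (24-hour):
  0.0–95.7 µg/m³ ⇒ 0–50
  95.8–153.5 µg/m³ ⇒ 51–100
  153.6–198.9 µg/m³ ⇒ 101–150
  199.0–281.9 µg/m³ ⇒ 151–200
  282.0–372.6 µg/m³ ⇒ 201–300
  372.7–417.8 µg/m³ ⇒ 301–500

259

SO₂: 158 lies in 124–217, so I_lo=51, I_hi=100, C_lo=124, C_hi=217.
(100−51)/(217−124) × (158−124) + 51 = 49/93 × 34 + 51 ≈ 68.91 → 69.
PM2.5: 278.7 ∈ [229.2, 314.3] ↔ index [201, 300].
201 + (278.7−229.2)·(300−201)/(314.3−229.2) = 201 + 49.5·99/85.1 ≈ 258.59, so AQI = 259.
CO 25.928: bracket 19.236–27.610 → index 201–300; slope 99/8.374, offset 6.692.
AQI = 201 + 99/8.374·6.692 ≈ 280.11 ⇒ 280.
PM10 108.8: bracket 95.8–153.5 → index 51–100; slope 49/57.7, offset 13.0.
AQI = 51 + 49/57.7·13.0 ≈ 62.04 ⇒ 62.
Sub-indices: SO₂→69, PM2.5→259, CO→280, PM10→62. Ranked high→low: 280, 259, 69, 62. Second-highest sub-index = 259.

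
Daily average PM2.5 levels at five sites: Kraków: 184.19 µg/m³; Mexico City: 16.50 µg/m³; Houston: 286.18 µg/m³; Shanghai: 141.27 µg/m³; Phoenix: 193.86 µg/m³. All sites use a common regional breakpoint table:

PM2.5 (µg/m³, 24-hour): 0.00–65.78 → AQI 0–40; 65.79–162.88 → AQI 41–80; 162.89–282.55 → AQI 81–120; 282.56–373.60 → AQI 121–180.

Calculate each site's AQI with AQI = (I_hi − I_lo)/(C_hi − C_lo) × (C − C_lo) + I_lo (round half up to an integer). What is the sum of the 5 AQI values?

383

Kraków: 184.19 ∈ [162.89, 282.55] ↔ index [81, 120].
81 + (184.19−162.89)·(120−81)/(282.55−162.89) = 81 + 21.30·39/119.66 ≈ 87.94, so AQI = 88.
Mexico City 16.50: bracket 0.00–65.78 → index 0–40; slope 40/65.78, offset 16.50.
AQI = 0 + 40/65.78·16.50 ≈ 10.03 ⇒ 10.
Houston: 286.18 ∈ [282.56, 373.60] ↔ index [121, 180].
121 + (286.18−282.56)·(180−121)/(373.60−282.56) = 121 + 3.62·59/91.04 ≈ 123.35, so AQI = 123.
Shanghai: 141.27 lies in 65.79–162.88, so I_lo=41, I_hi=80, C_lo=65.79, C_hi=162.88.
(80−41)/(162.88−65.79) × (141.27−65.79) + 41 = 39/97.09 × 75.48 + 41 ≈ 71.32 → 71.
Phoenix: 193.86 lies in 162.89–282.55, so I_lo=81, I_hi=120, C_lo=162.89, C_hi=282.55.
(120−81)/(282.55−162.89) × (193.86−162.89) + 81 = 39/119.66 × 30.97 + 81 ≈ 91.09 → 91.
AQIs: Kraków=88, Mexico City=10, Houston=123, Shanghai=71, Phoenix=91. Sum = 88 + 10 + 123 + 71 + 91 = 383.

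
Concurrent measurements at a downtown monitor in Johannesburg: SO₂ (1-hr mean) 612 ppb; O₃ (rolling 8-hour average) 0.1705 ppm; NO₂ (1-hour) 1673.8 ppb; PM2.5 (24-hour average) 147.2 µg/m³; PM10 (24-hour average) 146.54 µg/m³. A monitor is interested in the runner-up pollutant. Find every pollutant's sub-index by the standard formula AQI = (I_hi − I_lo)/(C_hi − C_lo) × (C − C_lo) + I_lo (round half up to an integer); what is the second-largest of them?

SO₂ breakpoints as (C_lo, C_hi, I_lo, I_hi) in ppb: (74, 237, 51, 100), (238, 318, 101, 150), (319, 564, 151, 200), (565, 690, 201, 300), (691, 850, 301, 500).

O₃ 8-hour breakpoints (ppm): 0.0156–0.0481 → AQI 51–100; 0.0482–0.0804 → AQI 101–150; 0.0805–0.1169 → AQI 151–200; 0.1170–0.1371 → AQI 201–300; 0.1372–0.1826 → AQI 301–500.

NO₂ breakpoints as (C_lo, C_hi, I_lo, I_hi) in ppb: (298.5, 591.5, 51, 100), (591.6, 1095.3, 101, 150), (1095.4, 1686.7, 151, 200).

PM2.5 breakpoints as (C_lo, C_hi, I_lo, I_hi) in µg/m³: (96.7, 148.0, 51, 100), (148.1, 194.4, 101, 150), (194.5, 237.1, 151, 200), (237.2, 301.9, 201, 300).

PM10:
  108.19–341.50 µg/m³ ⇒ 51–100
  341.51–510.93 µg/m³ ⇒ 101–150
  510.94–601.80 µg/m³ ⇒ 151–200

238

SO₂: 612 lies in 565–690, so I_lo=201, I_hi=300, C_lo=565, C_hi=690.
(300−201)/(690−565) × (612−565) + 201 = 99/125 × 47 + 201 ≈ 238.22 → 238.
O₃: 0.1705 ∈ [0.1372, 0.1826] ↔ index [301, 500].
301 + (0.1705−0.1372)·(500−301)/(0.1826−0.1372) = 301 + 0.0333·199/0.0454 ≈ 446.96, so AQI = 447.
NO₂: 1673.8 lies in 1095.4–1686.7, so I_lo=151, I_hi=200, C_lo=1095.4, C_hi=1686.7.
(200−151)/(1686.7−1095.4) × (1673.8−1095.4) + 151 = 49/591.3 × 578.4 + 151 ≈ 198.93 → 199.
PM2.5: 147.2 ∈ [96.7, 148.0] ↔ index [51, 100].
51 + (147.2−96.7)·(100−51)/(148.0−96.7) = 51 + 50.5·49/51.3 ≈ 99.24, so AQI = 99.
PM10 146.54: bracket 108.19–341.50 → index 51–100; slope 49/233.31, offset 38.35.
AQI = 51 + 49/233.31·38.35 ≈ 59.05 ⇒ 59.
Sub-indices: SO₂→238, O₃→447, NO₂→199, PM2.5→99, PM10→59. Ranked high→low: 447, 238, 199, 99, 59. Second-highest sub-index = 238.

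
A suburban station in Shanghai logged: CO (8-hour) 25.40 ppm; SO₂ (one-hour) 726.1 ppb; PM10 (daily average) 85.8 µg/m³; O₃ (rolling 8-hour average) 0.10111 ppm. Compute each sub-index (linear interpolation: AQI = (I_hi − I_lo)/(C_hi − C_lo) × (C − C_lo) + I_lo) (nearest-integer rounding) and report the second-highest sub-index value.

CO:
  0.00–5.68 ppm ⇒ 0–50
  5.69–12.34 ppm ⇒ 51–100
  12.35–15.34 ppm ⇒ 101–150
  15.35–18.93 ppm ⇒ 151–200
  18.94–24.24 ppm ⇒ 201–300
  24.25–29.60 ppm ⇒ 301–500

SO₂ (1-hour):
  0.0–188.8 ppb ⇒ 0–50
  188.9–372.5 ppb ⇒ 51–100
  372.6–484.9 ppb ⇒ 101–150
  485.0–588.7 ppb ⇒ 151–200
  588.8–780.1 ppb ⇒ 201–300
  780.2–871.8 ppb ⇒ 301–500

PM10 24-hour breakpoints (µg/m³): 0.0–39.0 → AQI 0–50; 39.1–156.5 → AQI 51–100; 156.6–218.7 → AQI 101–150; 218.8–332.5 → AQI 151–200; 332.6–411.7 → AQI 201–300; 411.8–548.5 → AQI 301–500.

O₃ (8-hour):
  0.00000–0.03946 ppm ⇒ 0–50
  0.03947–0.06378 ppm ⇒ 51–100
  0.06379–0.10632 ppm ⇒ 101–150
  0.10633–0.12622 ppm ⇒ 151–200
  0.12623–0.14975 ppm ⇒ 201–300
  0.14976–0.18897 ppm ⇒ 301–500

CO 25.40: bracket 24.25–29.60 → index 301–500; slope 199/5.35, offset 1.15.
AQI = 301 + 199/5.35·1.15 ≈ 343.78 ⇒ 344.
SO₂: 726.1 lies in 588.8–780.1, so I_lo=201, I_hi=300, C_lo=588.8, C_hi=780.1.
(300−201)/(780.1−588.8) × (726.1−588.8) + 201 = 99/191.3 × 137.3 + 201 ≈ 272.05 → 272.
PM10: 85.8 ∈ [39.1, 156.5] ↔ index [51, 100].
51 + (85.8−39.1)·(100−51)/(156.5−39.1) = 51 + 46.7·49/117.4 ≈ 70.49, so AQI = 70.
O₃: 0.10111 lies in 0.06379–0.10632, so I_lo=101, I_hi=150, C_lo=0.06379, C_hi=0.10632.
(150−101)/(0.10632−0.06379) × (0.10111−0.06379) + 101 = 49/0.04253 × 0.03732 + 101 ≈ 144.00 → 144.
Sub-indices: CO→344, SO₂→272, PM10→70, O₃→144. Ranked high→low: 344, 272, 144, 70. Second-highest sub-index = 272.

272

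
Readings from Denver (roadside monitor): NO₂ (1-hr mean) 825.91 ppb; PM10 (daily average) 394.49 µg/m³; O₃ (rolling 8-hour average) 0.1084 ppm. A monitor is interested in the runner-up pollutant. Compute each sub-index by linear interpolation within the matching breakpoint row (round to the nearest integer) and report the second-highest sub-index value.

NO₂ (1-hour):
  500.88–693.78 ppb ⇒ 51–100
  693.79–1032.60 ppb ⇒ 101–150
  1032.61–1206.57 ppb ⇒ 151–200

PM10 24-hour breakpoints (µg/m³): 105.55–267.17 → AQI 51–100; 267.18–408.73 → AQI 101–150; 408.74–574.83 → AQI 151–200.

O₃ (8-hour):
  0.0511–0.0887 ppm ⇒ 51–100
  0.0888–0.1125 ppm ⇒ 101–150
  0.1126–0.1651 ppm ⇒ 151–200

NO₂ 825.91: bracket 693.79–1032.60 → index 101–150; slope 49/338.81, offset 132.12.
AQI = 101 + 49/338.81·132.12 ≈ 120.11 ⇒ 120.
PM10: 394.49 ∈ [267.18, 408.73] ↔ index [101, 150].
101 + (394.49−267.18)·(150−101)/(408.73−267.18) = 101 + 127.31·49/141.55 ≈ 145.07, so AQI = 145.
O₃: row 0.0888–0.1125 (AQI 101–150). (150−101)·(0.1084−0.0888)/(0.1125−0.0888) + 101 = 49·0.0196/0.0237 + 101 ≈ 141.52 → 142.
Sub-indices: NO₂→120, PM10→145, O₃→142. Ranked high→low: 145, 142, 120. Second-highest sub-index = 142.

142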